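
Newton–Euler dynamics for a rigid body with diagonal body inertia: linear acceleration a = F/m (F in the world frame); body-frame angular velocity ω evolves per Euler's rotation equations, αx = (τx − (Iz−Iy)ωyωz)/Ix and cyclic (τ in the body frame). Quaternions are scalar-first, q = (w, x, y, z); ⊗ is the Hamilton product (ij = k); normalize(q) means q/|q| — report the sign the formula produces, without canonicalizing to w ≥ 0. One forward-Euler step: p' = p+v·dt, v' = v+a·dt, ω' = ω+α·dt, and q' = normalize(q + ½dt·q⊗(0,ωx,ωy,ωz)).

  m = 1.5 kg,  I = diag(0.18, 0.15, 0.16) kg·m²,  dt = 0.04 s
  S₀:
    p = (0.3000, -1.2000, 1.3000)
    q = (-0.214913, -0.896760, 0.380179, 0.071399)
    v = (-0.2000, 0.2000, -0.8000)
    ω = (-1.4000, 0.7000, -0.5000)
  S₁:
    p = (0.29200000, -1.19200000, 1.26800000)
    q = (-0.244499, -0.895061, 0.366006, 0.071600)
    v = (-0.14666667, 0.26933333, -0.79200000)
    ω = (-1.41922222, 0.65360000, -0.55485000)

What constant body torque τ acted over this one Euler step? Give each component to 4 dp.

τ = (-0.0900, -0.1600, -0.1900)

Δω = ω₁−ω₀ = (-0.01922222, -0.04640000, -0.05485000)
applied torque τ = (-0.0900, -0.1600, -0.1900)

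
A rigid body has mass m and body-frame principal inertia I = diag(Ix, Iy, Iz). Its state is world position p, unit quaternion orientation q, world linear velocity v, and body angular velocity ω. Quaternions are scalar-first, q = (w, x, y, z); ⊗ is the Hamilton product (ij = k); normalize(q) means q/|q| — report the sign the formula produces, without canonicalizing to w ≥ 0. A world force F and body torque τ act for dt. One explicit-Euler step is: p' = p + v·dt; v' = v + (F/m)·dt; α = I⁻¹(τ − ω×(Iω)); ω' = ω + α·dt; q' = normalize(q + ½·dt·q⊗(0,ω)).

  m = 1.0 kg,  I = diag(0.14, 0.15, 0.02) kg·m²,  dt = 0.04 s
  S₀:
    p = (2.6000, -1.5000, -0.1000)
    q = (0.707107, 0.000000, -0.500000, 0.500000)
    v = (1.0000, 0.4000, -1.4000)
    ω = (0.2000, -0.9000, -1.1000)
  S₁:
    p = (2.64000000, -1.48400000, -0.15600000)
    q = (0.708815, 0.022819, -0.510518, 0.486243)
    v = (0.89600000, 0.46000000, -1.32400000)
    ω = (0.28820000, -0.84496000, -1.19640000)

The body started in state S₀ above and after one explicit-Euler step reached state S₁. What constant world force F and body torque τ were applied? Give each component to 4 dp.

ω₁ − ω₀ = (0.08820000, 0.05504000, -0.09640000)
gyro term ω₀×Iω₀ = (-0.1287, -0.0264, -0.0018)
τ = I·(Δω/dt) + ω₀×(Iω₀) = (0.1800, 0.1800, -0.0500)
Δv = v₁−v₀ = (-0.10400000, 0.06000000, 0.07600000)
m·(v₁−v₀)/dt = (-2.6000, 1.5000, 1.9000)

F = (-2.6000, 1.5000, 1.9000)
τ = (0.1800, 0.1800, -0.0500)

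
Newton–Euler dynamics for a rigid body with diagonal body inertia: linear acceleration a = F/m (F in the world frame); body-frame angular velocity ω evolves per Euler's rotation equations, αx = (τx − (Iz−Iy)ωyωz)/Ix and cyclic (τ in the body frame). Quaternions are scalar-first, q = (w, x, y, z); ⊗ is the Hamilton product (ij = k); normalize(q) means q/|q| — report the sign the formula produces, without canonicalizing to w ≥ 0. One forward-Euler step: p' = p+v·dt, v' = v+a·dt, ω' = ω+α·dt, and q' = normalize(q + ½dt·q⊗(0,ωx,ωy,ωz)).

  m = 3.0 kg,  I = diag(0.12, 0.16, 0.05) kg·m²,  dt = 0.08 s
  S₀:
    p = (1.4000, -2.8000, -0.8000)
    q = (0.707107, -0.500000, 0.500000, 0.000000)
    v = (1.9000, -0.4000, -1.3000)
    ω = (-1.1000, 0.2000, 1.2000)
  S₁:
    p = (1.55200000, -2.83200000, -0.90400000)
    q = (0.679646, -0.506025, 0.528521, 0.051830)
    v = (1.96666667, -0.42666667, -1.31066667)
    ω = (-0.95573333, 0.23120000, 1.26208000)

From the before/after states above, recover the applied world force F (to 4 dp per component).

v₁ − v₀ = (0.06666667, -0.02666667, -0.01066667)
applied force F = (2.5000, -1.0000, -0.4000)

F = (2.5000, -1.0000, -0.4000)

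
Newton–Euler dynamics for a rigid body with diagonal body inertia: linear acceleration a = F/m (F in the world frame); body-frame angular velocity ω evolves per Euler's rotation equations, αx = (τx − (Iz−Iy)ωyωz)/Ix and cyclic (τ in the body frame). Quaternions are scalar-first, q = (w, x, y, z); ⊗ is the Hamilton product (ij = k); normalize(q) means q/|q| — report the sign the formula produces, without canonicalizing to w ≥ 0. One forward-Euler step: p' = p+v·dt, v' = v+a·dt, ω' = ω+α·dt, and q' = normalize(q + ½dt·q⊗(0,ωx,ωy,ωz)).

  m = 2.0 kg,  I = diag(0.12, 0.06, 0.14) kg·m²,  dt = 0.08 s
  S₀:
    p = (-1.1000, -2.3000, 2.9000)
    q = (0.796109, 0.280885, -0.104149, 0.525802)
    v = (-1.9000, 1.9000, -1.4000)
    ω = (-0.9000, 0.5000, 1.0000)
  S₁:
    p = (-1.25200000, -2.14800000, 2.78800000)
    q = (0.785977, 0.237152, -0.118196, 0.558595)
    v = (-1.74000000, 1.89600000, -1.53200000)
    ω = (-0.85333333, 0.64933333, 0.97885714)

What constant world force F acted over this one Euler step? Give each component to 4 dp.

F = (4.0000, -0.1000, -3.3000)

v₁ − v₀ = (0.16000000, -0.00400000, -0.13200000)
applied force F = (4.0000, -0.1000, -3.3000)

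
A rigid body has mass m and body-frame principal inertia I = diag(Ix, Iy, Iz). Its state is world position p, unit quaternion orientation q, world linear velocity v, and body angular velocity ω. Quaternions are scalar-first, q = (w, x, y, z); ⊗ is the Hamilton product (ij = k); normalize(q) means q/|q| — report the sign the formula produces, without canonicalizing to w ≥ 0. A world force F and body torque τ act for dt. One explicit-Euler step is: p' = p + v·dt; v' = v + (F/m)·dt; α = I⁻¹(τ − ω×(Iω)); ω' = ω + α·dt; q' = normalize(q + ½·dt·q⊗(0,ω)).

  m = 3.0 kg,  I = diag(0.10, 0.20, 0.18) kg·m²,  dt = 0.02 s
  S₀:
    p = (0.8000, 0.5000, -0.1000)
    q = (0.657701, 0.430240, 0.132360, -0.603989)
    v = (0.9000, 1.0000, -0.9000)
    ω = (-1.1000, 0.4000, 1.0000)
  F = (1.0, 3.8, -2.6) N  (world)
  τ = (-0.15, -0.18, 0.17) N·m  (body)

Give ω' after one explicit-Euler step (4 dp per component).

ω' = (-1.1284, 0.3732, 1.0238)

gyro term ω×Iω = (-0.0080, 0.0880, -0.0440)
(τ − ω×Iω)/I = (-1.4200, -1.3400, 1.1889)
new body rate ω' = (-1.1284, 0.3732, 1.0238)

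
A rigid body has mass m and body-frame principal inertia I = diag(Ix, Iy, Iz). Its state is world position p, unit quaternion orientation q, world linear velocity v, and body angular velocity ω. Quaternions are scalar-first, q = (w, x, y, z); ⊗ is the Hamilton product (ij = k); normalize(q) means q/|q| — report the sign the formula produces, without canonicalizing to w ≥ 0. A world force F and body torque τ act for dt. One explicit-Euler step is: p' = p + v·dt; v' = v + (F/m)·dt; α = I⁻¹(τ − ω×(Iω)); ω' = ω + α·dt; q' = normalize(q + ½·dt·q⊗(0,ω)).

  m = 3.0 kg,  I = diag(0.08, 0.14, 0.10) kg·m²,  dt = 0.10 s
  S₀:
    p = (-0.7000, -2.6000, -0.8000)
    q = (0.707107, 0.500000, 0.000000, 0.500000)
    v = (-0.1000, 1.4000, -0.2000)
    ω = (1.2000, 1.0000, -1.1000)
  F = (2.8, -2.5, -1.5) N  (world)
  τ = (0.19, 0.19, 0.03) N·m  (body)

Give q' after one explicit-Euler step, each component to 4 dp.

q' = (0.7014, 0.5151, 0.0924, 0.4839)

Hamilton product q⊗(0,ω) = (-0.0500000, 0.3485284, 1.8571070, -0.2778177)
updated quaternion q' = (0.7014, 0.5151, 0.0924, 0.4839)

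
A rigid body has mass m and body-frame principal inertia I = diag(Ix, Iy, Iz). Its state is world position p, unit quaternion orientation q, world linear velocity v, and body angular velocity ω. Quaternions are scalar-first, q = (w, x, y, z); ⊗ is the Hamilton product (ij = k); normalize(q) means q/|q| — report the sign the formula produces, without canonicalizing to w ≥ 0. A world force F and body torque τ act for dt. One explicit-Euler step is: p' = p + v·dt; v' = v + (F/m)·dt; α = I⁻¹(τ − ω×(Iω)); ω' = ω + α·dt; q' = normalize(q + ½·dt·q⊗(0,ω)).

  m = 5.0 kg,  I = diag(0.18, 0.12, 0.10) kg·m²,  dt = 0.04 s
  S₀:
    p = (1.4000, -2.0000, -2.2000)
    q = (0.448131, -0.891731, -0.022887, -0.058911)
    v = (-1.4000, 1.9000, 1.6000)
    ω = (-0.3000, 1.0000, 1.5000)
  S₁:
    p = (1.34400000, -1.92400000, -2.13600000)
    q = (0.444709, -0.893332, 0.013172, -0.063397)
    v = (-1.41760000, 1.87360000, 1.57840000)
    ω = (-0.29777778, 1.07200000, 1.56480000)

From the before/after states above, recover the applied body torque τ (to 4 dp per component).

τ = (-0.0200, 0.1800, 0.1800)

rate change Δω = (0.00222222, 0.07200000, 0.06480000)
gyro term ω₀×Iω₀ = (-0.0300, -0.0360, 0.0180)
I·α + gyro = (-0.0200, 0.1800, 0.1800)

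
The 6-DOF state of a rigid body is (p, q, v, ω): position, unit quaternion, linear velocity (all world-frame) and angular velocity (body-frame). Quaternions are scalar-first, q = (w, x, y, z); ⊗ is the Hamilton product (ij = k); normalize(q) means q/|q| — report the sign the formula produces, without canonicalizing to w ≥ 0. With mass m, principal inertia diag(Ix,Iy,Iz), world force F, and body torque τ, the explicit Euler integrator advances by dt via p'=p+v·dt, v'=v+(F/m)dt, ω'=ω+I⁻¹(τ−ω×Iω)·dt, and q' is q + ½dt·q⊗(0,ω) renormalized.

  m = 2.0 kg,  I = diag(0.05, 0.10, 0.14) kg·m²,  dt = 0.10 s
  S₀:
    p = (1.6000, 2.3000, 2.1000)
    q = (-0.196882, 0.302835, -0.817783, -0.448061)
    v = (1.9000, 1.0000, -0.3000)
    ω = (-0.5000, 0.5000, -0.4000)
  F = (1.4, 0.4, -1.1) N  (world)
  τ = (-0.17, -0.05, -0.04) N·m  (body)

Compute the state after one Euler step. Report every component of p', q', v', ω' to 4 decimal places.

p' = (1.7900, 2.4000, 2.0700)
q' = (-0.1777, 0.3350, -0.8048, -0.4566)
v' = (1.9700, 1.0200, -0.3550)
ω' = (-0.8240, 0.4680, -0.4196)

(τ − ω×Iω)/I = (-3.2400, -0.3200, -0.1964)
ω' = ω + α·dt = (-0.8240, 0.4680, -0.4196)
2q̇ = q⊗(0,ω) = (0.3810846, 0.6495847, 0.2467235, -0.1787212)
updated quaternion q' = (-0.1777, 0.3350, -0.8048, -0.4566)
p' = p + v·dt = (1.7900, 2.4000, 2.0700)
new velocity v' = (1.9700, 1.0200, -0.3550)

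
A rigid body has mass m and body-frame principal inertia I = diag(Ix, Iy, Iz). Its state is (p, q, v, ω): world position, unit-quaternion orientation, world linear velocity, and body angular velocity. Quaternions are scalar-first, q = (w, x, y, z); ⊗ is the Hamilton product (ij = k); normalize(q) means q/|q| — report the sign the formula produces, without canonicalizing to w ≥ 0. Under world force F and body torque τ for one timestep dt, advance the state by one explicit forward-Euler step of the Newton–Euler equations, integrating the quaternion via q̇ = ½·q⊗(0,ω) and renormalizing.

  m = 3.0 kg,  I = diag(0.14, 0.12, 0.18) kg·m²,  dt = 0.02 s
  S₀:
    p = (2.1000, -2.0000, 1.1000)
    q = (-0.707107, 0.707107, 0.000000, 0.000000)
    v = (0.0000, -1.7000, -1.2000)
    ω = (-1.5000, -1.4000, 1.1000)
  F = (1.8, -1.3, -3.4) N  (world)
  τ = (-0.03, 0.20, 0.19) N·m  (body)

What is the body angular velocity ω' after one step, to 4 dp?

(τ − ω×Iω)/I = (0.4457, 1.1167, 1.2889)
new body rate ω' = (-1.4911, -1.3777, 1.1258)

ω' = (-1.4911, -1.3777, 1.1258)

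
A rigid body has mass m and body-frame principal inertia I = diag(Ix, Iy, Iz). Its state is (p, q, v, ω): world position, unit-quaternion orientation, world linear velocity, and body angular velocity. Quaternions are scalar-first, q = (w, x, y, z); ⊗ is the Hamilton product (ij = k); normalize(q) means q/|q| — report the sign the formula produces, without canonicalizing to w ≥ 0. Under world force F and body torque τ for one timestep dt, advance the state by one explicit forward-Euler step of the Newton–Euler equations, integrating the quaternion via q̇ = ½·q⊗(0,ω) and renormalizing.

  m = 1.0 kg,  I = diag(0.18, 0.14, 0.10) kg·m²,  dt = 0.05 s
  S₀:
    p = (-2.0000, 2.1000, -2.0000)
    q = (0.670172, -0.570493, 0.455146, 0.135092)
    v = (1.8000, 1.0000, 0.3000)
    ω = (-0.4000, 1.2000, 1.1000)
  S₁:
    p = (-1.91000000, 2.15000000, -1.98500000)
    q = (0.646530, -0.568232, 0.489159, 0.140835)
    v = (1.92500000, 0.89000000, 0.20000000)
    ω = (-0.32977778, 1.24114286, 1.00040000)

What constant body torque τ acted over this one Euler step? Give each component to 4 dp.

τ = (0.2000, 0.0800, -0.1800)

ω₁ − ω₀ = (0.07022222, 0.04114286, -0.09960000)
gyro term ω₀×Iω₀ = (-0.0528, -0.0352, 0.0192)
τ = I·(Δω/dt) + ω₀×(Iω₀) = (0.2000, 0.0800, -0.1800)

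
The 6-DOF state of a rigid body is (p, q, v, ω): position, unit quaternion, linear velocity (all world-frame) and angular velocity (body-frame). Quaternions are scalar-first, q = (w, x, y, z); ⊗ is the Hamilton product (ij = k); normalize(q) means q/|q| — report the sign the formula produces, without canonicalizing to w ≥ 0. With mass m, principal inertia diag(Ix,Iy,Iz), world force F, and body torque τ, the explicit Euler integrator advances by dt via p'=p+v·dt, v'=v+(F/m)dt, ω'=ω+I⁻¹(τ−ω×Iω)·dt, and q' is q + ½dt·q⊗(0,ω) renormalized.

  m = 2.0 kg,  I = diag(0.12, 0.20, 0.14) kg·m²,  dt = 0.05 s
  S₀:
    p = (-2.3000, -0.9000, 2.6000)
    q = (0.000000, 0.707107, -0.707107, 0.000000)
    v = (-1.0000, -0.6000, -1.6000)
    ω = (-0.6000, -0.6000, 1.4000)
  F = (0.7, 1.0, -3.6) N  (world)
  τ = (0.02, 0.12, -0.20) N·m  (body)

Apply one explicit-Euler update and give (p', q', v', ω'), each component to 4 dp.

p' = (-2.3500, -0.9300, 2.5200)
q' = (0.0000, 0.6818, -0.7312, -0.0212)
v' = (-0.9825, -0.5750, -1.6900)
ω' = (-0.6127, -0.5742, 1.3183)

new position p' = (-2.3500, -0.9300, 2.5200)
v + (F/m)dt = (-0.9825, -0.5750, -1.6900)
(τ − ω×Iω)/I = (-0.2533, 0.5160, -1.6343)
ω' = ω + α·dt = (-0.6127, -0.5742, 1.3183)
Hamilton product q⊗(0,ω) = (0.0000000, -0.9899498, -0.9899498, -0.8485284)
q + ½dt·q⊗(0,ω), renormalized = (0.0000, 0.6818, -0.7312, -0.0212)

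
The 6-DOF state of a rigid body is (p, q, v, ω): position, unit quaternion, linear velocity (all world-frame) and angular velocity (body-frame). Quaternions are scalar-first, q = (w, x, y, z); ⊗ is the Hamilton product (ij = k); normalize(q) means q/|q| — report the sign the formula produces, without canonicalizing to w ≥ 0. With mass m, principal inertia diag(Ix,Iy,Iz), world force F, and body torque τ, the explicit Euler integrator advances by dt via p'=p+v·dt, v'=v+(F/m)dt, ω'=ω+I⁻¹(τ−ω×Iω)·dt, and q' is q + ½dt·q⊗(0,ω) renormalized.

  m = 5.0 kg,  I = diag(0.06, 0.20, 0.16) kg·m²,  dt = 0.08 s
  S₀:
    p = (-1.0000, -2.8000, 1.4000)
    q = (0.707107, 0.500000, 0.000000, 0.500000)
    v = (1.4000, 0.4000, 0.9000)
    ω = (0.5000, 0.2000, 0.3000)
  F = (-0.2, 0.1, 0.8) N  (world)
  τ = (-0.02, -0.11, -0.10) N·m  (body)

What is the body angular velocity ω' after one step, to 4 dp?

angular accel α = (-0.2933, -0.4750, -0.7125)
ω' = ω + α·dt = (0.4765, 0.1620, 0.2430)

ω' = (0.4765, 0.1620, 0.2430)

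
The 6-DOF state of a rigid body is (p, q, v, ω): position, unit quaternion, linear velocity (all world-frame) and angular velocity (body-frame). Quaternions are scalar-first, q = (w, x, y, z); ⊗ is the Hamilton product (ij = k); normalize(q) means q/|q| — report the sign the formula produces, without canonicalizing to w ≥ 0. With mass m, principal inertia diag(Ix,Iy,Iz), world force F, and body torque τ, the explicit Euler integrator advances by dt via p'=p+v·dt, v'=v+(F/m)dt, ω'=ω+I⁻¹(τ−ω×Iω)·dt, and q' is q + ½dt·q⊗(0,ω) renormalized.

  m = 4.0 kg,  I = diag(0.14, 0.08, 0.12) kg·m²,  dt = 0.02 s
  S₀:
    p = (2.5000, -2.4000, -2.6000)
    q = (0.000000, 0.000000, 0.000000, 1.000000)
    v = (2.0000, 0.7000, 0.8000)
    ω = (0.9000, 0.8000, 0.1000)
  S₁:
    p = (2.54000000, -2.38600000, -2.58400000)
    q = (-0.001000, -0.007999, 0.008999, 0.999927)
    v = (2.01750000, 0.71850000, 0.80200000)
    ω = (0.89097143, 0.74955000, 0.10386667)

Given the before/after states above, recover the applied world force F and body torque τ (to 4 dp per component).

rate change Δω = (-0.00902857, -0.05045000, 0.00386667)
gyro term ω₀×Iω₀ = (0.0032, 0.0018, -0.0432)
τ = I·(Δω/dt) + ω₀×(Iω₀) = (-0.0600, -0.2000, -0.0200)
velocity change Δv = (0.01750000, 0.01850000, 0.00200000)
m·(v₁−v₀)/dt = (3.5000, 3.7000, 0.4000)

F = (3.5000, 3.7000, 0.4000)
τ = (-0.0600, -0.2000, -0.0200)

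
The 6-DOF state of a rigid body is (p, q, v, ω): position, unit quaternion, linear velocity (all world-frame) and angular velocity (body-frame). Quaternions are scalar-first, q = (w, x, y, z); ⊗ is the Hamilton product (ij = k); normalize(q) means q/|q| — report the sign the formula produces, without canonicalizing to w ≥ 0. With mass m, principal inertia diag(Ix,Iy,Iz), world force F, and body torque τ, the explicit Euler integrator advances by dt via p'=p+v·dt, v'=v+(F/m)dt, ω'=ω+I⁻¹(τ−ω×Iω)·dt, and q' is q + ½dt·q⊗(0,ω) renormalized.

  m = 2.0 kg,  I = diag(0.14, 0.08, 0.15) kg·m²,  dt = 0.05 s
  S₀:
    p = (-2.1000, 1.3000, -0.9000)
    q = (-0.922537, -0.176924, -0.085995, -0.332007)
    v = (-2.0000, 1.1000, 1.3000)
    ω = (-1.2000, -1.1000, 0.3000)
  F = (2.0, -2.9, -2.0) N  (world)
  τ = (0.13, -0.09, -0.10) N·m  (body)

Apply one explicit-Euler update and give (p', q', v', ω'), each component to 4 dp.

(τ − ω×Iω)/I = (1.0936, -1.1700, -0.1387)
ω' = ω + α·dt = (-1.1453, -1.1585, 0.2931)
q⊗(0,ω) = (-0.2073012, 0.7160382, 1.4662763, -0.1853387)
q' = normalize(q + ½dt·q⊗(0,ω)) = (-0.9269, -0.1589, -0.0493, -0.3364)
new position p' = (-2.2000, 1.3550, -0.8350)
new velocity v' = (-1.9500, 1.0275, 1.2500)

p' = (-2.2000, 1.3550, -0.8350)
q' = (-0.9269, -0.1589, -0.0493, -0.3364)
v' = (-1.9500, 1.0275, 1.2500)
ω' = (-1.1453, -1.1585, 0.2931)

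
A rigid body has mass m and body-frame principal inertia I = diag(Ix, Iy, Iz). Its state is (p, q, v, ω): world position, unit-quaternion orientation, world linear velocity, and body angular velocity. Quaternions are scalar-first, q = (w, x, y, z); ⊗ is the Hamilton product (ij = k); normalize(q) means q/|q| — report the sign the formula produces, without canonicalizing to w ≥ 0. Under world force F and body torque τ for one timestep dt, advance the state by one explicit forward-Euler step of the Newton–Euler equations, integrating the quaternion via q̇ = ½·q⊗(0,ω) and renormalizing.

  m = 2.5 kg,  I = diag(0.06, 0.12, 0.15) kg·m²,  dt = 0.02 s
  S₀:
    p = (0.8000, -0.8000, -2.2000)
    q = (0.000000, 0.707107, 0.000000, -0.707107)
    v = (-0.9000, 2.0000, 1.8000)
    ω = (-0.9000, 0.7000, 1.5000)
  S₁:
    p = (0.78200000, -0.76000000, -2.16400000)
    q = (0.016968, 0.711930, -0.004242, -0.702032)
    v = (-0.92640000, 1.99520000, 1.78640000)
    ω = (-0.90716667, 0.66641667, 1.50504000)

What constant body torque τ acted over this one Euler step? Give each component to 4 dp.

τ = (0.0100, -0.0800, 0.0000)

Δω = ω₁−ω₀ = (-0.00716667, -0.03358333, 0.00504000)
applied torque τ = (0.0100, -0.0800, 0.0000)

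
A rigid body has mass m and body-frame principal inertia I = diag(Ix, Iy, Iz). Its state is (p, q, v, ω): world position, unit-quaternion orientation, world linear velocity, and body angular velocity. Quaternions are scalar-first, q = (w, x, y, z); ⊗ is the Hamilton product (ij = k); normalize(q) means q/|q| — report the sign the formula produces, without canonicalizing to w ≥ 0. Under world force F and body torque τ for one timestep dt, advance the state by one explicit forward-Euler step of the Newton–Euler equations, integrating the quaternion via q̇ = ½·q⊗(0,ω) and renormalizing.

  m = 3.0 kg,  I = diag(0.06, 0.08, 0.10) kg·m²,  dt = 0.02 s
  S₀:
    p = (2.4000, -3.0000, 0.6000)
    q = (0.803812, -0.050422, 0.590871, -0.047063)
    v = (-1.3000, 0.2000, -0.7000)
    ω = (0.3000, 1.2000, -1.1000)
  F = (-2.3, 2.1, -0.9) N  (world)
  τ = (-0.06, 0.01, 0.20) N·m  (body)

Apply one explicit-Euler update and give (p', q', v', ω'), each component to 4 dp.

ω×(Iω) gyroscopic = (-0.0264, 0.0132, 0.0072)
angular accel α = (-0.5600, -0.0400, 1.9280)
ω + α·dt = (0.2888, 1.1992, -1.0614)
q⊗(0,ω) = (-0.7456879, -0.3523389, 0.8949913, -1.1219609)
updated quaternion q' = (0.7962, -0.0539, 0.5997, -0.0583)
a = F/m = (-0.7667, 0.7000, -0.3000)
p' = p + v·dt = (2.3740, -2.9960, 0.5860)
v + (F/m)dt = (-1.3153, 0.2140, -0.7060)

p' = (2.3740, -2.9960, 0.5860)
q' = (0.7962, -0.0539, 0.5997, -0.0583)
v' = (-1.3153, 0.2140, -0.7060)
ω' = (0.2888, 1.1992, -1.0614)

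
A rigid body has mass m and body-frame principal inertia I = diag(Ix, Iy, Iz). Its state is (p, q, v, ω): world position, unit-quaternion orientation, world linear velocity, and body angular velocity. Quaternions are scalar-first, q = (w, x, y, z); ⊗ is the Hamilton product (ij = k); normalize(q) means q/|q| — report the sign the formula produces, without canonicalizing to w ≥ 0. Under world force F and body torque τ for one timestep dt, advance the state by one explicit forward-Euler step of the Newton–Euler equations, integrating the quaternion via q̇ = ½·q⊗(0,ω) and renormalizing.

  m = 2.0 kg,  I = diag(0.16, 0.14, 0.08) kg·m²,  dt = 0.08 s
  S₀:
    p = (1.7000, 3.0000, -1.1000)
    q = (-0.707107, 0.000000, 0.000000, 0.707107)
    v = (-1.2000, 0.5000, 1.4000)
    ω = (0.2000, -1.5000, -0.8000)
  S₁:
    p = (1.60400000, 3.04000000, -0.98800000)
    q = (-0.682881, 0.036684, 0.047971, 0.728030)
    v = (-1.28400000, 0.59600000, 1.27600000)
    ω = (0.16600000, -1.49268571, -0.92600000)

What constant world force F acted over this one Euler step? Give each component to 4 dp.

F = (-2.1000, 2.4000, -3.1000)

Δv = v₁−v₀ = (-0.08400000, 0.09600000, -0.12400000)
F = m·Δv/dt = (-2.1000, 2.4000, -3.1000)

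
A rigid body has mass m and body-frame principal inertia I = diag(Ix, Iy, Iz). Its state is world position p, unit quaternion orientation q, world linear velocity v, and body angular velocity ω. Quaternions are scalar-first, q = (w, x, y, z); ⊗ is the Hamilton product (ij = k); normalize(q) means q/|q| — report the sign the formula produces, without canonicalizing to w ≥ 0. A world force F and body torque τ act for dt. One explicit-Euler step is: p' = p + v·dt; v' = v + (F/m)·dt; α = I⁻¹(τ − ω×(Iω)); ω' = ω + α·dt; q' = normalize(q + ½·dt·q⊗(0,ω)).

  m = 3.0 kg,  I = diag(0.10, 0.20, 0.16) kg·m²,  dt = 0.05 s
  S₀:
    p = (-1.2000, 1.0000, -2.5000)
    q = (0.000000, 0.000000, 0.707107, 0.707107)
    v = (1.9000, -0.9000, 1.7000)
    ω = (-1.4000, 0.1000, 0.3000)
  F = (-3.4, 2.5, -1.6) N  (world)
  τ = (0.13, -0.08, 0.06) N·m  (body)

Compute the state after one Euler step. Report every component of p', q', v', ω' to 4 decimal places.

p' = p + v·dt = (-1.1050, 0.9550, -2.4150)
v + (F/m)dt = (1.8433, -0.8583, 1.6733)
(τ − ω×Iω)/I = (1.3120, -0.5260, 0.4625)
ω + α·dt = (-1.3344, 0.0737, 0.3231)
Hamilton product q⊗(0,ω) = (-0.2828428, 0.1414214, -0.9899498, 0.9899498)
q' = normalize(q + ½dt·q⊗(0,ω)) = (-0.0071, 0.0035, 0.6819, 0.7314)

p' = (-1.1050, 0.9550, -2.4150)
q' = (-0.0071, 0.0035, 0.6819, 0.7314)
v' = (1.8433, -0.8583, 1.6733)
ω' = (-1.3344, 0.0737, 0.3231)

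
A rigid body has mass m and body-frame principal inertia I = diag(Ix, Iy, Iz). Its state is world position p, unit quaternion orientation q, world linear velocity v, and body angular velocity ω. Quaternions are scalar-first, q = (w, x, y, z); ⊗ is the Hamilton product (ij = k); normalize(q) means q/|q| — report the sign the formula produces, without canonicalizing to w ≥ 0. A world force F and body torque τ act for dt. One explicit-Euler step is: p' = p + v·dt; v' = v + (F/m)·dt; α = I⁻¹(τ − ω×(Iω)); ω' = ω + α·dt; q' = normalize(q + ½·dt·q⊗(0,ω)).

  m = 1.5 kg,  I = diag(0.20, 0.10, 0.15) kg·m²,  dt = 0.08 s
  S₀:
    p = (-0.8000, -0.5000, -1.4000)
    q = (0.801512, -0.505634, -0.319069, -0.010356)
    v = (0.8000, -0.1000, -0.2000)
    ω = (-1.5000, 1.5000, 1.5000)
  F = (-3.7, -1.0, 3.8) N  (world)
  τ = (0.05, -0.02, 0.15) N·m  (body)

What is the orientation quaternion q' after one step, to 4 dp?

q' = (0.7867, -0.5692, -0.2387, -0.0117)

q⊗(0,ω) = (-0.2643135, -1.6653375, 1.9762530, -0.0347865)
updated quaternion q' = (0.7867, -0.5692, -0.2387, -0.0117)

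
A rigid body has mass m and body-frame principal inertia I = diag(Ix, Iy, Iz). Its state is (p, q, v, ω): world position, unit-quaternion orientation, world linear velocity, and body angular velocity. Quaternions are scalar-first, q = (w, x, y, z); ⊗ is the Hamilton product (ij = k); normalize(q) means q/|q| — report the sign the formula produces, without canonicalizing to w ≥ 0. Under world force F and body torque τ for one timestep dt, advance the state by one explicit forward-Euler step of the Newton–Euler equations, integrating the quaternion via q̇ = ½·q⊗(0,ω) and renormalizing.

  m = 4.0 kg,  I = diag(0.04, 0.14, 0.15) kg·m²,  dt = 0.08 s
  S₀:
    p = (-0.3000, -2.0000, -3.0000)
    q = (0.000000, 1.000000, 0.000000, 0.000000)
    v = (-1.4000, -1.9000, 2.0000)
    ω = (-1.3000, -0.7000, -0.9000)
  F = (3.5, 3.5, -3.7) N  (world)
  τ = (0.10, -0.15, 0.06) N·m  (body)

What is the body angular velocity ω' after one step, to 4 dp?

ω' = (-1.1126, -0.7122, -0.9165)

(τ − ω×Iω)/I = (2.3425, -0.1521, -0.2067)
ω + α·dt = (-1.1126, -0.7122, -0.9165)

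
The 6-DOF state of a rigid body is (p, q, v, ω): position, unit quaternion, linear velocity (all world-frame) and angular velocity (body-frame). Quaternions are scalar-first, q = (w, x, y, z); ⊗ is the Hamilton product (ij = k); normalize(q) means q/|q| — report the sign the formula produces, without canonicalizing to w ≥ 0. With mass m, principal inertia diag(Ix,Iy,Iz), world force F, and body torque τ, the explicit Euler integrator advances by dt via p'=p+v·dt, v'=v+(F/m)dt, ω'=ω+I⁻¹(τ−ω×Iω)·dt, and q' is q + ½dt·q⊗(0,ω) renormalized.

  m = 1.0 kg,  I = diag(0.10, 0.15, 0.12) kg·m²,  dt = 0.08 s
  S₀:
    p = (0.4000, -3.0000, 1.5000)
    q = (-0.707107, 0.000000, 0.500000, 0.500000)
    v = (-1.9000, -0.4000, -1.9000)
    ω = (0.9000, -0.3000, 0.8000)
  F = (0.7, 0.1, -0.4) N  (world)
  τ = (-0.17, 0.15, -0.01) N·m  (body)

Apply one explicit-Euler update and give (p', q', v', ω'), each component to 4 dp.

p' = (0.2480, -3.0320, 1.3480)
q' = (-0.7162, -0.0035, 0.5258, 0.4588)
v' = (-1.8440, -0.3920, -1.9320)
ω' = (0.7582, -0.2123, 0.8023)

ω×(Iω) gyroscopic = (0.0072, -0.0144, -0.0135)
(τ − ω×Iω)/I = (-1.7720, 1.0960, 0.0292)
new body rate ω' = (0.7582, -0.2123, 0.8023)
q⊗(0,ω) = (-0.2500000, -0.0863963, 0.6621321, -1.0156856)
updated quaternion q' = (-0.7162, -0.0035, 0.5258, 0.4588)
linear accel F/m = (0.7000, 0.1000, -0.4000)
p + v·dt = (0.2480, -3.0320, 1.3480)
v + (F/m)dt = (-1.8440, -0.3920, -1.9320)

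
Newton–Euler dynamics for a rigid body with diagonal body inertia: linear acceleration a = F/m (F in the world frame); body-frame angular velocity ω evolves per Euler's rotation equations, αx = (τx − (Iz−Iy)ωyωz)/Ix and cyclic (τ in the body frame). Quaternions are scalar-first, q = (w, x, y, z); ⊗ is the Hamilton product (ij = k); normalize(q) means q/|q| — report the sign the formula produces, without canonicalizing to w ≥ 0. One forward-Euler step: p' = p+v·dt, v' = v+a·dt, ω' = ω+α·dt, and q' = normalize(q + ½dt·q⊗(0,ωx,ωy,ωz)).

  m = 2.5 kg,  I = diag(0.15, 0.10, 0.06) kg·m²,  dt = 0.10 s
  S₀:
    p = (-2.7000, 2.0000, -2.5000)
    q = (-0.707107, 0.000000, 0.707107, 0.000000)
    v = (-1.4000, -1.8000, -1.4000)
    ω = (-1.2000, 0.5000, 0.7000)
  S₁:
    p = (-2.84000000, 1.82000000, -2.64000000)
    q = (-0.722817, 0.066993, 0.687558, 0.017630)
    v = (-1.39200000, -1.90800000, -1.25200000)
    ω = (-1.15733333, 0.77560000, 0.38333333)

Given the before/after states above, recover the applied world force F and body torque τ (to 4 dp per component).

F = (0.2000, -2.7000, 3.7000)
τ = (0.0500, 0.2000, -0.1600)

v₁ − v₀ = (0.00800000, -0.10800000, 0.14800000)
m·(v₁−v₀)/dt = (0.2000, -2.7000, 3.7000)
rate change Δω = (0.04266667, 0.27560000, -0.31666667)
I·α + gyro = (0.0500, 0.2000, -0.1600)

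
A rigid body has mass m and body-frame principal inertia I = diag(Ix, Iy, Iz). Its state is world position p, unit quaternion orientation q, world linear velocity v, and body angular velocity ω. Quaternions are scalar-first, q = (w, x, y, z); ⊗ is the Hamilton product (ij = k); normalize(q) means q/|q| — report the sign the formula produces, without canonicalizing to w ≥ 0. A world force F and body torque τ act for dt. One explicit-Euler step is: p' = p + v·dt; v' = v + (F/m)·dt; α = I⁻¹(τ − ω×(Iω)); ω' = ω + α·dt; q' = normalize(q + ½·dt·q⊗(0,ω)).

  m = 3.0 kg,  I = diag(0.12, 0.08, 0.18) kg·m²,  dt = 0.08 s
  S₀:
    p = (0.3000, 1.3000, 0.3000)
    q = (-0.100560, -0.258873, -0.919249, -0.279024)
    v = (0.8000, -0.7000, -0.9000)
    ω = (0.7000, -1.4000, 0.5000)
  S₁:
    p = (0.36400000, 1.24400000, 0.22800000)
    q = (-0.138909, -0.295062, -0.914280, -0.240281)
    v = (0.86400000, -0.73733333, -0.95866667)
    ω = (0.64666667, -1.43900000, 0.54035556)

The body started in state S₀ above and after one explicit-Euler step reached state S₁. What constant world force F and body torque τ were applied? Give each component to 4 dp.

v₁ − v₀ = (0.06400000, -0.03733333, -0.05866667)
F = m·Δv/dt = (2.4000, -1.4000, -2.2000)
ω₁ − ω₀ = (-0.05333333, -0.03900000, 0.04035556)
gyro term ω₀×Iω₀ = (-0.0700, -0.0210, 0.0392)
applied torque τ = (-0.1500, -0.0600, 0.1300)

F = (2.4000, -1.4000, -2.2000)
τ = (-0.1500, -0.0600, 0.1300)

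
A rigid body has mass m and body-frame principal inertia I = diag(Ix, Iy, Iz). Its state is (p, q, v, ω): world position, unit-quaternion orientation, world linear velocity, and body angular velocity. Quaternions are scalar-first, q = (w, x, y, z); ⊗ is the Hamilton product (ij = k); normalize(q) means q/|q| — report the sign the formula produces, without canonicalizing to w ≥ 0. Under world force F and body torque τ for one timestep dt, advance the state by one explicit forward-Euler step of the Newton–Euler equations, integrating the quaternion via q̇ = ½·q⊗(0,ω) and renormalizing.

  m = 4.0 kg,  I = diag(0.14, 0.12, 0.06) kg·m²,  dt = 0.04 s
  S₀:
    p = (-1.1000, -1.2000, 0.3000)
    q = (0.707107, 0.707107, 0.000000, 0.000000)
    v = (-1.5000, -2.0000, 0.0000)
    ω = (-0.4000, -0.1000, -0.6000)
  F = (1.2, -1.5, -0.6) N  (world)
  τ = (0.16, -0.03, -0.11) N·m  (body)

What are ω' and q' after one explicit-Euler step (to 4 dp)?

ω×(Iω) gyroscopic = (-0.0036, 0.0192, -0.0008)
angular accel α = (1.1686, -0.4100, -1.8200)
new body rate ω' = (-0.3533, -0.1164, -0.6728)
Hamilton product q⊗(0,ω) = (0.2828428, -0.2828428, 0.3535535, -0.4949749)
q + ½dt·q⊗(0,ω), renormalized = (0.7127, 0.7014, 0.0071, -0.0099)

ω' = (-0.3533, -0.1164, -0.6728)
q' = (0.7127, 0.7014, 0.0071, -0.0099)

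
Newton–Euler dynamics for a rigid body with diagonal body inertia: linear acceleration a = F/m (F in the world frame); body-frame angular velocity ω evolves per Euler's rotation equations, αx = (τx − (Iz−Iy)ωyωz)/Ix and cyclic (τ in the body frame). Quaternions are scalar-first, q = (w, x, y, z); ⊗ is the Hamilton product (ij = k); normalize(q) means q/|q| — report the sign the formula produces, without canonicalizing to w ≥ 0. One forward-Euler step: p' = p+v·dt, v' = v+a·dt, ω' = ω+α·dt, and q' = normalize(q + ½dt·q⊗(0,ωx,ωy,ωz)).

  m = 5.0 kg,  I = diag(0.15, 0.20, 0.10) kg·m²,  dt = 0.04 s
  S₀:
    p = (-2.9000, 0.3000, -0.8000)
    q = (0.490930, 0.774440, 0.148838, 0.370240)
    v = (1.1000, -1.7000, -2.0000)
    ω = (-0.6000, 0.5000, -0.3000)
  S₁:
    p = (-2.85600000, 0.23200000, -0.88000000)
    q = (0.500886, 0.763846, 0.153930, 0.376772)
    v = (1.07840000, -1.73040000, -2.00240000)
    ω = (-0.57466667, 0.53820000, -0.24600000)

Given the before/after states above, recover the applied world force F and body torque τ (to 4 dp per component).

Δv = v₁−v₀ = (-0.02160000, -0.03040000, -0.00240000)
applied force F = (-2.7000, -3.8000, -0.3000)
ω₁ − ω₀ = (0.02533333, 0.03820000, 0.05400000)
I·α + gyro = (0.1100, 0.2000, 0.1200)

F = (-2.7000, -3.8000, -0.3000)
τ = (0.1100, 0.2000, 0.1200)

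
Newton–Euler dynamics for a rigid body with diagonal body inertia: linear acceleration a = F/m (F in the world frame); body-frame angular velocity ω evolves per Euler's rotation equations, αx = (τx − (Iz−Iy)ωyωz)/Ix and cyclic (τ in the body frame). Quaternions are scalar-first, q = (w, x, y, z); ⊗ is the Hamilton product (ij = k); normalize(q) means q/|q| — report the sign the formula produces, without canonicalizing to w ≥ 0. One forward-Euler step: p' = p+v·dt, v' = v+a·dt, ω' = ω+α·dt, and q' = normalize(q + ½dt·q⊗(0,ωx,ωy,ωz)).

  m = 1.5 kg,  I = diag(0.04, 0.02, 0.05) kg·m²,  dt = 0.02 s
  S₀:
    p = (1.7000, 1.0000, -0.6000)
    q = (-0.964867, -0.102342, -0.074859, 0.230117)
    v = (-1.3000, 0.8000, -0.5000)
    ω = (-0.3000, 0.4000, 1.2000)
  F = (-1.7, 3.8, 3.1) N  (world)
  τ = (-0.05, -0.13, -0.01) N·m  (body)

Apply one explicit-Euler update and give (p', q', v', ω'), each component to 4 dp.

p' = (1.6740, 1.0160, -0.6100)
q' = (-0.9676, -0.1013, -0.0782, 0.2179)
v' = (-1.3227, 0.8507, -0.4587)
ω' = (-0.3322, 0.2664, 1.1950)

p + v·dt = (1.6740, 1.0160, -0.6100)
v + (F/m)dt = (-1.3227, 0.8507, -0.4587)
precession coupling ω×(Iω) = (0.0144, 0.0036, 0.0024)
angular accel α = (-1.6100, -6.6800, -0.2480)
ω' = ω + α·dt = (-0.3322, 0.2664, 1.1950)
q⊗(0,ω) = (-0.2768994, 0.1075825, -0.3321715, -1.2212349)
q + ½dt·q⊗(0,ω), renormalized = (-0.9676, -0.1013, -0.0782, 0.2179)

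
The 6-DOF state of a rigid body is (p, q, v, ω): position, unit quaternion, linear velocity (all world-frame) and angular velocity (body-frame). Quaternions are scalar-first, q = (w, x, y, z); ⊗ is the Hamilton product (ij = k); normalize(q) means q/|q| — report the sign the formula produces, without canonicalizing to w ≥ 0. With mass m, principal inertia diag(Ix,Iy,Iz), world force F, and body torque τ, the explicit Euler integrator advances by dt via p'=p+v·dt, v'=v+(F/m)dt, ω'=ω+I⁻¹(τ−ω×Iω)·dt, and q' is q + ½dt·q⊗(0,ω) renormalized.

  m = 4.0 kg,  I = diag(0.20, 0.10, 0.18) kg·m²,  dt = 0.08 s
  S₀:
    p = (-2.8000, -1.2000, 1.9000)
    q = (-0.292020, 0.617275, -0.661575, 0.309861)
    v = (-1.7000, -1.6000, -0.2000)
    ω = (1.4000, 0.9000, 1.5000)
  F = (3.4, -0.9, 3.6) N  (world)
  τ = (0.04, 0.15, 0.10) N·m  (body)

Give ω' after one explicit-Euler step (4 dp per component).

ω' = (1.3728, 0.9864, 1.6004)

(τ − ω×Iω)/I = (-0.3400, 1.0800, 1.2556)
ω' = ω + α·dt = (1.3728, 0.9864, 1.6004)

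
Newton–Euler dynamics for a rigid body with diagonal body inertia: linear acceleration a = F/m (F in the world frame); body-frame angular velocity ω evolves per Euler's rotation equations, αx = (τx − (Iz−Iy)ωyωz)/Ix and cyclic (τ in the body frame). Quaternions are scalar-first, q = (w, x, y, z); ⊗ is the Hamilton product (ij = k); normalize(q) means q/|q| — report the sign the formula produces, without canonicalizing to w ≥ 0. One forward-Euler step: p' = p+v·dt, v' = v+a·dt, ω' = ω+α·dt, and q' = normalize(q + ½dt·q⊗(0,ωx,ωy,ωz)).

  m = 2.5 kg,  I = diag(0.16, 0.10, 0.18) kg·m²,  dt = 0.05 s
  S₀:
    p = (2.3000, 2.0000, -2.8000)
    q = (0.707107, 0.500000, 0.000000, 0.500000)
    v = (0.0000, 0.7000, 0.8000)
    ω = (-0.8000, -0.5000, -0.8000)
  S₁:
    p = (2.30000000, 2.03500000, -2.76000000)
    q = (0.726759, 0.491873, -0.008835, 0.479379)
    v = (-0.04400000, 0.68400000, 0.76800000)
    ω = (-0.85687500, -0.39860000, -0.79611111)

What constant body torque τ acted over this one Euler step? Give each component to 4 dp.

τ = (-0.1500, 0.1900, -0.0100)

ω₁ − ω₀ = (-0.05687500, 0.10140000, 0.00388889)
gyro term ω₀×Iω₀ = (0.0320, -0.0128, -0.0240)
I·α + gyro = (-0.1500, 0.1900, -0.0100)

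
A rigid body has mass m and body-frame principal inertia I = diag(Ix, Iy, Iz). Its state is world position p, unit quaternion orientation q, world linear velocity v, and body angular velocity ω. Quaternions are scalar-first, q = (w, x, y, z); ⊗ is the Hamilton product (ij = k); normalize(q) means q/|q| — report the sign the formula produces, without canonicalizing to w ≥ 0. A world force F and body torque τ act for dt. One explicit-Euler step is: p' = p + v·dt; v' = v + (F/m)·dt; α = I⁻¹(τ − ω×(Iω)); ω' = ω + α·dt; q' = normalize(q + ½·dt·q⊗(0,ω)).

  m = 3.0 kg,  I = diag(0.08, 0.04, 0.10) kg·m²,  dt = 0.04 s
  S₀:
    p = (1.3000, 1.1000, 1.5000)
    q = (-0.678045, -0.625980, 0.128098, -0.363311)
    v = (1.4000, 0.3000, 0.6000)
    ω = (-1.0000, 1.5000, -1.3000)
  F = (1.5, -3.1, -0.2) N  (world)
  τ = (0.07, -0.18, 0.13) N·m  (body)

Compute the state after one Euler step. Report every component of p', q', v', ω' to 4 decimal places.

a = (0.5000, -1.0333, -0.0667)
p + v·dt = (1.3560, 1.1120, 1.5240)
v' = v + a·dt = (1.4200, 0.2587, 0.5973)
(τ − ω×Iω)/I = (2.3375, -3.8500, 0.7000)
ω' = ω + α·dt = (-0.9065, 1.3460, -1.2720)
2q̇ = q⊗(0,ω) = (-1.2904313, 1.0564841, -1.4675305, 0.0705865)
q' = normalize(q + ½dt·q⊗(0,ω)) = (-0.7032, -0.6043, 0.0986, -0.3615)

p' = (1.3560, 1.1120, 1.5240)
q' = (-0.7032, -0.6043, 0.0986, -0.3615)
v' = (1.4200, 0.2587, 0.5973)
ω' = (-0.9065, 1.3460, -1.2720)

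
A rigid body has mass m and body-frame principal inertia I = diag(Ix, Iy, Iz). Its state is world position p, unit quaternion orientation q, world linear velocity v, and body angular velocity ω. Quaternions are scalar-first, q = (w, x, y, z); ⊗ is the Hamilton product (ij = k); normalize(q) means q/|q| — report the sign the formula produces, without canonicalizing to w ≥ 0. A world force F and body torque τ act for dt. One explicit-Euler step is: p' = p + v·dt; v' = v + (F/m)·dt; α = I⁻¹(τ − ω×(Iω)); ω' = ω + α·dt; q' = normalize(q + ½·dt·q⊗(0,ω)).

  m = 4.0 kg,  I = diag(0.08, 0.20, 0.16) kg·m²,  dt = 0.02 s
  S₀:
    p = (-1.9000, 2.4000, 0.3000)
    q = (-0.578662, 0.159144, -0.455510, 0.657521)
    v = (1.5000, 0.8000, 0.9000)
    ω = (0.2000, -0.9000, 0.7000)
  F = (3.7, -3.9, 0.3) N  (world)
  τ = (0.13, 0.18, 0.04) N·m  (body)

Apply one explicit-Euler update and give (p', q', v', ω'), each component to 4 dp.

p' = (-1.8700, 2.4160, 0.3180)
q' = (-0.5876, 0.1607, -0.4501, 0.6529)
v' = (1.5185, 0.7805, 0.9015)
ω' = (0.2262, -0.8809, 0.7077)

α = I⁻¹(τ − ω×Iω) = (1.3100, 0.9560, 0.3850)
ω + α·dt = (0.2262, -0.8809, 0.7077)
2q̇ = q⊗(0,ω) = (-0.9020525, 0.1571795, 0.5408992, -0.4571910)
updated quaternion q' = (-0.5876, 0.1607, -0.4501, 0.6529)
a = (0.9250, -0.9750, 0.0750)
new position p' = (-1.8700, 2.4160, 0.3180)
new velocity v' = (1.5185, 0.7805, 0.9015)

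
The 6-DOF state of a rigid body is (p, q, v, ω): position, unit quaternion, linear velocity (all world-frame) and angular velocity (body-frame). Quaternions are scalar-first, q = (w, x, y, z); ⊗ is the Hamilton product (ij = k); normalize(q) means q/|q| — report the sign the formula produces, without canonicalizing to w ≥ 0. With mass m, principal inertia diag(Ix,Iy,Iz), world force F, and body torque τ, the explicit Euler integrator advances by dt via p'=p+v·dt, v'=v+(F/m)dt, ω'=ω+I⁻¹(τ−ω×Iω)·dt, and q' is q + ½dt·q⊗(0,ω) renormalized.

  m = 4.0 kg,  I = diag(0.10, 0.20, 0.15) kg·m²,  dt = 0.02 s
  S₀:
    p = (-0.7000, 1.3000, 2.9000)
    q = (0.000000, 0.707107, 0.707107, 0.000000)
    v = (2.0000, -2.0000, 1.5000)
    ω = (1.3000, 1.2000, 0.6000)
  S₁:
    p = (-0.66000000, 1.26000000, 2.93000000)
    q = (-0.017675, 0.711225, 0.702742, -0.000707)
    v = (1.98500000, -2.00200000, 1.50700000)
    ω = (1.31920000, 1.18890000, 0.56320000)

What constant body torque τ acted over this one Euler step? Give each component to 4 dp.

Δω = ω₁−ω₀ = (0.01920000, -0.01110000, -0.03680000)
ω₀×(Iω₀) = (-0.0360, -0.0390, 0.1560)
τ = I·(Δω/dt) + ω₀×(Iω₀) = (0.0600, -0.1500, -0.1200)

τ = (0.0600, -0.1500, -0.1200)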